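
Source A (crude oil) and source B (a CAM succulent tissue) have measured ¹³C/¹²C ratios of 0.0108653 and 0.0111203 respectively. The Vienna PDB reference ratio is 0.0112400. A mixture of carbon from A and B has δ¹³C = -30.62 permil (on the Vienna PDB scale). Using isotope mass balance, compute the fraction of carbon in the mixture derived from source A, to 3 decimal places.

δ_A = (0.0108653/0.0112400 − 1)×1000 = (0.966664 − 1)×1000 = -33.336 permil
δ_B = (0.0111203/0.0112400 − 1)×1000 = (0.989351 − 1)×1000 = -10.649 permil
f_A = (δ_mix − δ_B)/(δ_A − δ_B) = (-30.62 − (-10.649))/(-33.336 − (-10.649))
f_A = -19.971 / -22.687 = 0.8803

0.880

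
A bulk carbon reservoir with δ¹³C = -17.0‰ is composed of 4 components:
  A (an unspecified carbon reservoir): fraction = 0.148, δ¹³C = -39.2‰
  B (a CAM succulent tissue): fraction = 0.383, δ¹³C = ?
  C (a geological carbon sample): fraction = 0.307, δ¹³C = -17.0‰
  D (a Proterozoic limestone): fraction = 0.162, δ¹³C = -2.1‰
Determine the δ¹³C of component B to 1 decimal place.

-14.7‰

Isotope mass balance: δ_bulk = Σ fᵢ·δᵢ.
-17.0 = 0.148×(-39.2) + 0.383×δ_B + 0.307×(-17.0) + 0.162×(-2.1)
0.383·δ_B = -17.0 − (-11.361) = -5.639
δ_B = -5.639 / 0.383 = -14.72‰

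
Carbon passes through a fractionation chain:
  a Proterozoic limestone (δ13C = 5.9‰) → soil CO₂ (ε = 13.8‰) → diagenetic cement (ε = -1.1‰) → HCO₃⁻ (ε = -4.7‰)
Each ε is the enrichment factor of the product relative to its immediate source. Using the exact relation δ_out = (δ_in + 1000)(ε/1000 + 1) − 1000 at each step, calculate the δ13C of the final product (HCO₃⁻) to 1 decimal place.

step 1: δ = (5.90 + 1000)·(13.8/1000 + 1) − 1000 = 19.78‰
step 2: δ = (19.78 + 1000)·(-1.1/1000 + 1) − 1000 = 18.66‰
step 3: δ = (18.66 + 1000)·(-4.7/1000 + 1) − 1000 = 13.87‰

13.9‰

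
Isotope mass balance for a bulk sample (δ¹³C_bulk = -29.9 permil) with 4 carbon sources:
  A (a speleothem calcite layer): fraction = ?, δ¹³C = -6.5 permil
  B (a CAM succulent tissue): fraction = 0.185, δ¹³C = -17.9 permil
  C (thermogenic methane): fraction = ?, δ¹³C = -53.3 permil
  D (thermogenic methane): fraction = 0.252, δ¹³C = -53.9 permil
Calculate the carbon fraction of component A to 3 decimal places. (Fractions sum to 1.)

0.363

Let f_A and f_C be the unknown fractions; fractions sum to 1 so f_A + f_C = 0.563.
Mass balance: Σ fᵢ·δᵢ = δ_bulk ⇒ f_A·(-6.5) + f_C·(-53.3) = -29.9 − (-16.894) = -13.006
Substitute f_C = 0.563 − f_A:
f_A·(-6.5 − -53.3) = -13.006 − 0.563×(-53.3) = 17.002
f_A = 17.002 / 46.8 = 0.3633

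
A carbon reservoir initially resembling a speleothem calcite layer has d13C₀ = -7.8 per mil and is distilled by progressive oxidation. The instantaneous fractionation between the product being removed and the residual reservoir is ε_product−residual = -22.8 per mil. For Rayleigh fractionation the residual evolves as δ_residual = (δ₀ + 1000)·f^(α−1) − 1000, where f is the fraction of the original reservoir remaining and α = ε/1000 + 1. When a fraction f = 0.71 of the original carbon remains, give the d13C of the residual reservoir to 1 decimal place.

0.0 per mil

Rayleigh residual: δ_res = (δ₀ + 1000)·f^(α−1) − 1000
α = ε/1000 + 1 = 0.97720, so α − 1 = -0.02280
f^(α−1) = 0.71^(-0.02280) = 1.007839
δ_res = (-7.8 + 1000) × 1.007839 − 1000 = 999.978 − 1000 = -0.02 per mil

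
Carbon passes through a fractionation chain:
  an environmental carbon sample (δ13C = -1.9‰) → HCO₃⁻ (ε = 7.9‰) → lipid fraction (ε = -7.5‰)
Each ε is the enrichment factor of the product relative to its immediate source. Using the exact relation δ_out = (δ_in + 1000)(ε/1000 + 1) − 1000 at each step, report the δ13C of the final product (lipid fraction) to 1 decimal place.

-1.6‰

step 1: δ = (-1.90 + 1000)·(7.9/1000 + 1) − 1000 = 5.98‰
step 2: δ = (5.98 + 1000)·(-7.5/1000 + 1) − 1000 = -1.56‰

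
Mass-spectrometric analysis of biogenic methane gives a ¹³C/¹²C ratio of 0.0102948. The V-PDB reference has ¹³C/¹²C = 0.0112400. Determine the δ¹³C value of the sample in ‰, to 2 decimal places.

δ¹³C = (R_sample / R_standard − 1) × 1000
R_sample / R_standard = 0.0102948 / 0.0112400 = 0.915907
δ¹³C = (0.915907 − 1) × 1000 = -84.093‰

-84.09‰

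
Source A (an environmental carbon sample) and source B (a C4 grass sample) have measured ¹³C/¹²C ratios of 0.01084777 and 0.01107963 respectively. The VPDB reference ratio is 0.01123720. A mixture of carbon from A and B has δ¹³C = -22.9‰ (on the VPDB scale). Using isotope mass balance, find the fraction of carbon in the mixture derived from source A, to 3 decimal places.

δ_A = (0.01084777/0.01123720 − 1)×1000 = (0.965345 − 1)×1000 = -34.655‰
δ_B = (0.01107963/0.01123720 − 1)×1000 = (0.985978 − 1)×1000 = -14.022‰
f_A = (δ_mix − δ_B)/(δ_A − δ_B) = (-22.9 − (-14.022))/(-34.655 − (-14.022))
f_A = -8.878 / -20.633 = 0.4303

0.430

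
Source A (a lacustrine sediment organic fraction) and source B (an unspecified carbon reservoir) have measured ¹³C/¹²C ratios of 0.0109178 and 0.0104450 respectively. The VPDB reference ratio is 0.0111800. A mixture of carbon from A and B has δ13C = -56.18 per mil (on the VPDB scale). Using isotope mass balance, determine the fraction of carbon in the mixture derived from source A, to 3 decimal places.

0.226

δ_A = (0.0109178/0.0111800 − 1)×1000 = (0.976547 − 1)×1000 = -23.453 per mil
δ_B = (0.0104450/0.0111800 − 1)×1000 = (0.934258 − 1)×1000 = -65.742 per mil
f_A = (δ_mix − δ_B)/(δ_A − δ_B) = (-56.18 − (-65.742))/(-23.453 − (-65.742))
f_A = 9.562 / 42.290 = 0.2261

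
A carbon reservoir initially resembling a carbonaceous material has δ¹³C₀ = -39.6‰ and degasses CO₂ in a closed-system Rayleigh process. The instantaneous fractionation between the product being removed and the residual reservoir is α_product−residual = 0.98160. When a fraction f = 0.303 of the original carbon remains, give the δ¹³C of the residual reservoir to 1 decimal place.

Rayleigh residual: δ_res = (δ₀ + 1000)·f^(α−1) − 1000
α − 1 = -0.01840
f^(α−1) = 0.303^(-0.01840) = 1.022213
δ_res = (-39.6 + 1000) × 1.022213 − 1000 = 981.733 − 1000 = -18.27‰

-18.3‰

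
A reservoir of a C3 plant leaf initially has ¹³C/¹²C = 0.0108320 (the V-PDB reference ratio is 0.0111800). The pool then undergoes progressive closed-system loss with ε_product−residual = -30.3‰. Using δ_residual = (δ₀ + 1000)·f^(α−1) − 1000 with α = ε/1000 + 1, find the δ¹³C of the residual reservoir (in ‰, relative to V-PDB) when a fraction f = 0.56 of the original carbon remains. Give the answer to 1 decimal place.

δ₀ = (0.0108320/0.0111800 − 1)×1000 = (0.968873 − 1)×1000 = -31.127‰
α − 1 = ε/1000 = -0.0303
f^(α−1) = 0.56^(-0.0303) = 1.017724
δ_res = (-31.127 + 1000) × 1.017724 − 1000 = 986.045 − 1000 = -13.95‰

-14.0‰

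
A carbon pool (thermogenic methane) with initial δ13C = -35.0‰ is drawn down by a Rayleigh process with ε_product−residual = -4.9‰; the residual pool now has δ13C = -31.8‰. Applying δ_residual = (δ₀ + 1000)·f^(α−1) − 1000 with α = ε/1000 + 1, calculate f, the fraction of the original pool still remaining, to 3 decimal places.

0.509

α − 1 = ε/1000 = -0.0049
(δ_res + 1000)/(δ₀ + 1000) = (-31.8 + 1000)/(-35.0 + 1000) = 968.2/965.0 = 1.003316
f = 1.003316^(1/-0.0049) = exp(ln(1.003316)/-0.0049) = exp(0.00331/-0.0049)
f = exp(-0.6756) = 0.5088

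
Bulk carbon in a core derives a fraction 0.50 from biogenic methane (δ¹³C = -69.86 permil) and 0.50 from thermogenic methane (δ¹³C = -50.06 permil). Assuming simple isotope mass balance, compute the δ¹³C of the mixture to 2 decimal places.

-59.96 permil

δ_mix = f_A·δ_A + f_B·δ_B
δ_mix = 0.50 × (-69.86) + 0.50 × (-50.06)
δ_mix = -34.930 + -25.030 = -59.960 permil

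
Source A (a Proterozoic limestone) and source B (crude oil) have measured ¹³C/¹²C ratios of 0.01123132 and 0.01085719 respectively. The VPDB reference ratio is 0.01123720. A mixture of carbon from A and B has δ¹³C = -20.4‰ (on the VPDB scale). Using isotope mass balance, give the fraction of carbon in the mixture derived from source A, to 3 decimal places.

0.403

δ_A = (0.01123132/0.01123720 − 1)×1000 = (0.999477 − 1)×1000 = -0.523‰
δ_B = (0.01085719/0.01123720 − 1)×1000 = (0.966183 − 1)×1000 = -33.817‰
f_A = (δ_mix − δ_B)/(δ_A − δ_B) = (-20.4 − (-33.817))/(-0.523 − (-33.817))
f_A = 13.417 / 33.294 = 0.4030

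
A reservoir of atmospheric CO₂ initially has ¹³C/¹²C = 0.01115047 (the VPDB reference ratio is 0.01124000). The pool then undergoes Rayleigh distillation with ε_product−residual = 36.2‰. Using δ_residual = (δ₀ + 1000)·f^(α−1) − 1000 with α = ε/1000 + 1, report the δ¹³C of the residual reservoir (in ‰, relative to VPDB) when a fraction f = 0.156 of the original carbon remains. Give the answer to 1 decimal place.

-72.5‰

δ₀ = (0.01115047/0.01124000 − 1)×1000 = (0.992035 − 1)×1000 = -7.965‰
α − 1 = ε/1000 = 0.0362
f^(α−1) = 0.156^(0.0362) = 0.934956
δ_res = (-7.965 + 1000) × 0.934956 − 1000 = 927.509 − 1000 = -72.49‰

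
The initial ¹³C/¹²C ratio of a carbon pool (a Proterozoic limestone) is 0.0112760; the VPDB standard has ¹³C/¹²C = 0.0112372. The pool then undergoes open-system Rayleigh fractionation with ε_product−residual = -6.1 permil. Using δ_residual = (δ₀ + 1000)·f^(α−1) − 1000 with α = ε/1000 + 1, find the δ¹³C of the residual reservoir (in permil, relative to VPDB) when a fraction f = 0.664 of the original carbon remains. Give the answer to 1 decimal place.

6.0 permil

δ₀ = (0.0112760/0.0112372 − 1)×1000 = (1.003453 − 1)×1000 = 3.453 permil
α − 1 = ε/1000 = -0.0061
f^(α−1) = 0.664^(-0.0061) = 1.002501
δ_res = (3.453 + 1000) × 1.002501 − 1000 = 1005.962 − 1000 = 5.96 permil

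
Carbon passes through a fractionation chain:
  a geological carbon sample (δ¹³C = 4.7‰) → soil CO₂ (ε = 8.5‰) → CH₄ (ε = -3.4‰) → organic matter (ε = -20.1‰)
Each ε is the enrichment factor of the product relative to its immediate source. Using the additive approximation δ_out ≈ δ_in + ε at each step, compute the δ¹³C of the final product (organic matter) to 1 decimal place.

step 1: δ ≈ 4.7 + (8.5) = 13.2‰
step 2: δ ≈ 13.2 + (-3.4) = 9.8‰
step 3: δ ≈ 9.8 + (-20.1) = -10.3‰

-10.3‰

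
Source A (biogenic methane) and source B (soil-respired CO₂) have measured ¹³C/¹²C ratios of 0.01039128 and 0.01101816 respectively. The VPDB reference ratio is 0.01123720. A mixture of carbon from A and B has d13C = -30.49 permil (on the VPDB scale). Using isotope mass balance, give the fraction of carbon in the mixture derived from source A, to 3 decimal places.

δ_A = (0.01039128/0.01123720 − 1)×1000 = (0.924721 − 1)×1000 = -75.279 permil
δ_B = (0.01101816/0.01123720 − 1)×1000 = (0.980508 − 1)×1000 = -19.492 permil
f_A = (δ_mix − δ_B)/(δ_A − δ_B) = (-30.49 − (-19.492))/(-75.279 − (-19.492))
f_A = -10.998 / -55.786 = 0.1971

0.197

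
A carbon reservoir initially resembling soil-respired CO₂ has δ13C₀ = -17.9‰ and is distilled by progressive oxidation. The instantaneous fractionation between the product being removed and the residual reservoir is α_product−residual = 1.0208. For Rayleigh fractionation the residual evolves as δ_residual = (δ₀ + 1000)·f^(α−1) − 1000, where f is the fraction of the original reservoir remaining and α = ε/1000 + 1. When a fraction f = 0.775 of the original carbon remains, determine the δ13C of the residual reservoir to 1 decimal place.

-23.1‰

Rayleigh residual: δ_res = (δ₀ + 1000)·f^(α−1) − 1000
α − 1 = 0.02080
f^(α−1) = 0.775^(0.02080) = 0.994712
δ_res = (-17.9 + 1000) × 0.994712 − 1000 = 976.907 − 1000 = -23.09‰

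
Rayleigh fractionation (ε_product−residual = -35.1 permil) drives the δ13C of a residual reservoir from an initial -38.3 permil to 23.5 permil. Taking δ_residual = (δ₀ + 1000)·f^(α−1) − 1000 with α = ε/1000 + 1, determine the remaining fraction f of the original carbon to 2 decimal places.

α − 1 = ε/1000 = -0.0351
(δ_res + 1000)/(δ₀ + 1000) = (23.5 + 1000)/(-38.3 + 1000) = 1023.5/961.7 = 1.064261
f = 1.064261^(1/-0.0351) = exp(ln(1.064261)/-0.0351) = exp(0.06228/-0.0351)
f = exp(-1.7744) = 0.1696

0.17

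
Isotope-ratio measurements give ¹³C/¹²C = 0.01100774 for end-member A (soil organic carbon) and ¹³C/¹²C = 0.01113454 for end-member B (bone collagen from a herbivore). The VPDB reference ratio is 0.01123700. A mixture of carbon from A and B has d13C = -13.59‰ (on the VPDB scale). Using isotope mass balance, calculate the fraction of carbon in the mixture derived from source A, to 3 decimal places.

δ_A = (0.01100774/0.01123700 − 1)×1000 = (0.979598 − 1)×1000 = -20.402‰
δ_B = (0.01113454/0.01123700 − 1)×1000 = (0.990882 − 1)×1000 = -9.118‰
f_A = (δ_mix − δ_B)/(δ_A − δ_B) = (-13.59 − (-9.118))/(-20.402 − (-9.118))
f_A = -4.472 / -11.284 = 0.3963

0.396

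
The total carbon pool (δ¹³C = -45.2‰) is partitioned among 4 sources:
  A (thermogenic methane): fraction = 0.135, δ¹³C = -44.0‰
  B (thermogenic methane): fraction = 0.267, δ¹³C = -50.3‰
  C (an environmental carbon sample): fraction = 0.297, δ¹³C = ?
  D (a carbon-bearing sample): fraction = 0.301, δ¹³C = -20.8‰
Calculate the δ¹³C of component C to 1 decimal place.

-65.9‰

Isotope mass balance: δ_bulk = Σ fᵢ·δᵢ.
-45.2 = 0.135×(-44.0) + 0.267×(-50.3) + 0.297×δ_C + 0.301×(-20.8)
0.297·δ_C = -45.2 − (-25.631) = -19.569
δ_C = -19.569 / 0.297 = -65.89‰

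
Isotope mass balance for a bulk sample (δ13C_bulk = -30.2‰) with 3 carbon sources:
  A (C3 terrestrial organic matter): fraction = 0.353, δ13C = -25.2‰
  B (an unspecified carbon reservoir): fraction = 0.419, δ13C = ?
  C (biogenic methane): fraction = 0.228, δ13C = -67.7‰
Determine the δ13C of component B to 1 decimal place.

-14.0‰

Isotope mass balance: δ_bulk = Σ fᵢ·δᵢ.
-30.2 = 0.353×(-25.2) + 0.419×δ_B + 0.228×(-67.7)
0.419·δ_B = -30.2 − (-24.331) = -5.869
δ_B = -5.869 / 0.419 = -14.01‰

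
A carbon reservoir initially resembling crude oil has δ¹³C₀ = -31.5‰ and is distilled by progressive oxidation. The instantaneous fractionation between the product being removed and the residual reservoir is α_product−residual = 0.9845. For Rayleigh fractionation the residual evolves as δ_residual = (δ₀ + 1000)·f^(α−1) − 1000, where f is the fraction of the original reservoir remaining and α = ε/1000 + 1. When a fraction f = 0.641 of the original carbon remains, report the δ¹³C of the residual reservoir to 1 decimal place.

Rayleigh residual: δ_res = (δ₀ + 1000)·f^(α−1) − 1000
α − 1 = -0.01550
f^(α−1) = 0.641^(-0.01550) = 1.006917
δ_res = (-31.5 + 1000) × 1.006917 − 1000 = 975.199 − 1000 = -24.80‰

-24.8‰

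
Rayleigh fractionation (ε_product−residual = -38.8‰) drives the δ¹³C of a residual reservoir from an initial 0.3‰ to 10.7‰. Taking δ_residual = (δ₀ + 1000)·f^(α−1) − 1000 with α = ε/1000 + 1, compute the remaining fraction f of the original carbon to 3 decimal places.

0.766

α − 1 = ε/1000 = -0.0388
(δ_res + 1000)/(δ₀ + 1000) = (10.7 + 1000)/(0.3 + 1000) = 1010.7/1000.3 = 1.010397
f = 1.010397^(1/-0.0388) = exp(ln(1.010397)/-0.0388) = exp(0.01034/-0.0388)
f = exp(-0.2666) = 0.7660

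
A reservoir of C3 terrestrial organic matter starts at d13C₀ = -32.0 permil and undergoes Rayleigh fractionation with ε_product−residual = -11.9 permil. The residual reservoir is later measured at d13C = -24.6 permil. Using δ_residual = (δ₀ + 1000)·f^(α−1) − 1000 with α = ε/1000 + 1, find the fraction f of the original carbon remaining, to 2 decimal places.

0.53

α − 1 = ε/1000 = -0.0119
(δ_res + 1000)/(δ₀ + 1000) = (-24.6 + 1000)/(-32.0 + 1000) = 975.4/968.0 = 1.007645
f = 1.007645^(1/-0.0119) = exp(ln(1.007645)/-0.0119) = exp(0.00762/-0.0119)
f = exp(-0.6400) = 0.5273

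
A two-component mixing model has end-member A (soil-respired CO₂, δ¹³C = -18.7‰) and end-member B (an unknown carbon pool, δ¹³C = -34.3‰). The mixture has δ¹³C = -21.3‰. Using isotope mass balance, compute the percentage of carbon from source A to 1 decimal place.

83.3%

δ_mix = f_A·δ_A + (1 − f_A)·δ_B  ⇒  f_A = (δ_mix − δ_B)/(δ_A − δ_B)
f_A = (-21.3 − (-34.3)) / (-18.7 − (-34.3))
f_A = 13.0 / 15.6 = 0.8333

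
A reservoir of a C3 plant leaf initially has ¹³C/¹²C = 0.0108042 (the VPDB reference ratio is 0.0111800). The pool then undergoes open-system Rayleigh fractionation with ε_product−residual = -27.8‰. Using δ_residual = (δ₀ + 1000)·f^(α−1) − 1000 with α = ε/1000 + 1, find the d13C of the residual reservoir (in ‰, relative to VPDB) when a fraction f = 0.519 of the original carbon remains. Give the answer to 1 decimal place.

δ₀ = (0.0108042/0.0111800 − 1)×1000 = (0.966386 − 1)×1000 = -33.614‰
α − 1 = ε/1000 = -0.0278
f^(α−1) = 0.519^(-0.0278) = 1.018400
δ_res = (-33.614 + 1000) × 1.018400 − 1000 = 984.168 − 1000 = -15.83‰

-15.8‰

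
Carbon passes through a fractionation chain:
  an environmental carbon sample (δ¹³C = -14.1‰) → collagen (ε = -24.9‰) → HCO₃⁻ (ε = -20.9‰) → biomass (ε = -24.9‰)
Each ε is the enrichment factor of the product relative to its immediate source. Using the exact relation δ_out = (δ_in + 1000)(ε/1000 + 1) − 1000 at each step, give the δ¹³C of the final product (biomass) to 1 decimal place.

step 1: δ = (-14.10 + 1000)·(-24.9/1000 + 1) − 1000 = -38.65‰
step 2: δ = (-38.65 + 1000)·(-20.9/1000 + 1) − 1000 = -58.74‰
step 3: δ = (-58.74 + 1000)·(-24.9/1000 + 1) − 1000 = -82.18‰

-82.2‰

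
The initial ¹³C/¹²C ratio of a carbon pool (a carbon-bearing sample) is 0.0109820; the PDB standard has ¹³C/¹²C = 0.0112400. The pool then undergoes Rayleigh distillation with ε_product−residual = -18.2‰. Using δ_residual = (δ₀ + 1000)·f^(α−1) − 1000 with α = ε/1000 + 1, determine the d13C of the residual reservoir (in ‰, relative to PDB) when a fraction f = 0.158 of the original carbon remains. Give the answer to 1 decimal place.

δ₀ = (0.0109820/0.0112400 − 1)×1000 = (0.977046 − 1)×1000 = -22.954‰
α − 1 = ε/1000 = -0.0182
f^(α−1) = 0.158^(-0.0182) = 1.034152
δ_res = (-22.954 + 1000) × 1.034152 − 1000 = 1010.414 − 1000 = 10.41‰

10.4‰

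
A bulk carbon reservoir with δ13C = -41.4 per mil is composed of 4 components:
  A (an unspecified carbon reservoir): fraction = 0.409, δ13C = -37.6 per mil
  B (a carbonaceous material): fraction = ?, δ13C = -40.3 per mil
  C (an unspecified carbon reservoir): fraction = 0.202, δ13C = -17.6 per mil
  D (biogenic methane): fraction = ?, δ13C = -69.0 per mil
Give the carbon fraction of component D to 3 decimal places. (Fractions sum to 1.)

0.237

Let f_D and f_B be the unknown fractions; fractions sum to 1 so f_D + f_B = 0.389.
Mass balance: Σ fᵢ·δᵢ = δ_bulk ⇒ f_D·(-69.0) + f_B·(-40.3) = -41.4 − (-18.934) = -22.466
Substitute f_B = 0.389 − f_D:
f_D·(-69.0 − -40.3) = -22.466 − 0.389×(-40.3) = -6.790
f_D = -6.790 / -28.7 = 0.2366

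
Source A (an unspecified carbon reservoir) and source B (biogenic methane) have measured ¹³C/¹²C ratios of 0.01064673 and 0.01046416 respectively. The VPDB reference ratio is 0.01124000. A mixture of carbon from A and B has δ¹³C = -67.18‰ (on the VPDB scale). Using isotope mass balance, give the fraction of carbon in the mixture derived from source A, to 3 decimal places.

δ_A = (0.01064673/0.01124000 − 1)×1000 = (0.947218 − 1)×1000 = -52.782‰
δ_B = (0.01046416/0.01124000 − 1)×1000 = (0.930975 − 1)×1000 = -69.025‰
f_A = (δ_mix − δ_B)/(δ_A − δ_B) = (-67.18 − (-69.025))/(-52.782 − (-69.025))
f_A = 1.845 / 16.243 = 0.1136

0.114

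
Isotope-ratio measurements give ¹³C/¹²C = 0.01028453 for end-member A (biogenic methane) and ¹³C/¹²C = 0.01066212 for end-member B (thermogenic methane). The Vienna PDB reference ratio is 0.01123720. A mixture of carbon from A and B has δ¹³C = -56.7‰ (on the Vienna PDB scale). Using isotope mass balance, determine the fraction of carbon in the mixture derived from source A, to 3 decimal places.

0.164

δ_A = (0.01028453/0.01123720 − 1)×1000 = (0.915222 − 1)×1000 = -84.778‰
δ_B = (0.01066212/0.01123720 − 1)×1000 = (0.948824 − 1)×1000 = -51.176‰
f_A = (δ_mix − δ_B)/(δ_A − δ_B) = (-56.7 − (-51.176))/(-84.778 − (-51.176))
f_A = -5.524 / -33.602 = 0.1644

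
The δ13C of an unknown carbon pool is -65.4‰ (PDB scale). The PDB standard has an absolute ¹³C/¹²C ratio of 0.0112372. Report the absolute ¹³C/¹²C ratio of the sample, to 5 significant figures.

R_sample = R_standard × (δ13C/1000 + 1)
R_sample = 0.0112372 × (-65.4/1000 + 1) = 0.0112372 × 0.934600
R_sample = 0.0105023

0.010502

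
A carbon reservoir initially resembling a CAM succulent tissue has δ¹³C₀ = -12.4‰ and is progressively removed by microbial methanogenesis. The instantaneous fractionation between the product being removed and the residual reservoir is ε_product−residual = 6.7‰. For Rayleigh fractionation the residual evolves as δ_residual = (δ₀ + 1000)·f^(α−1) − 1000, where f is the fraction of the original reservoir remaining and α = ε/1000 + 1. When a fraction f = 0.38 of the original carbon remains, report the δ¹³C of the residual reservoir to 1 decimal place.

Rayleigh residual: δ_res = (δ₀ + 1000)·f^(α−1) − 1000
α = ε/1000 + 1 = 1.00670, so α − 1 = 0.00670
f^(α−1) = 0.38^(0.00670) = 0.993538
δ_res = (-12.4 + 1000) × 0.993538 − 1000 = 981.218 − 1000 = -18.78‰

-18.8‰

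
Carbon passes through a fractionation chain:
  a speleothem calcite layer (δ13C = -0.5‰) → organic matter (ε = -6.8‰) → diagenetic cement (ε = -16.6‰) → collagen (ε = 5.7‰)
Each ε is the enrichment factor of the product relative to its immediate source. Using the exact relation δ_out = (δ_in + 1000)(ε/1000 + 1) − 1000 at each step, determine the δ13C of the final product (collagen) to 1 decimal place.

step 1: δ = (-0.50 + 1000)·(-6.8/1000 + 1) − 1000 = -7.30‰
step 2: δ = (-7.30 + 1000)·(-16.6/1000 + 1) − 1000 = -23.78‰
step 3: δ = (-23.78 + 1000)·(5.7/1000 + 1) − 1000 = -18.21‰

-18.2‰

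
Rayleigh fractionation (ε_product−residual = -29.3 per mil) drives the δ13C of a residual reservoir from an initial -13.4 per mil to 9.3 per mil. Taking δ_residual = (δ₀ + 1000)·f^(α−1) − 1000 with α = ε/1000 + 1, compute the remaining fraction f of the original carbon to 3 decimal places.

0.460

α − 1 = ε/1000 = -0.0293
(δ_res + 1000)/(δ₀ + 1000) = (9.3 + 1000)/(-13.4 + 1000) = 1009.3/986.6 = 1.023008
f = 1.023008^(1/-0.0293) = exp(ln(1.023008)/-0.0293) = exp(0.02275/-0.0293)
f = exp(-0.7764) = 0.4601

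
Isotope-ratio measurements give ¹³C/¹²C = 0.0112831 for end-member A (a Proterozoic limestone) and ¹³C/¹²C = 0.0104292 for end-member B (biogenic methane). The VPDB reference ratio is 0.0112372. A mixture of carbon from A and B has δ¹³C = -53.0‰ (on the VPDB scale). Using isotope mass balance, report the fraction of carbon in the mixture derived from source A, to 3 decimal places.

0.249

δ_A = (0.0112831/0.0112372 − 1)×1000 = (1.004085 − 1)×1000 = 4.085‰
δ_B = (0.0104292/0.0112372 − 1)×1000 = (0.928096 − 1)×1000 = -71.904‰
f_A = (δ_mix − δ_B)/(δ_A − δ_B) = (-53.0 − (-71.904))/(4.085 − (-71.904))
f_A = 18.904 / 75.989 = 0.2488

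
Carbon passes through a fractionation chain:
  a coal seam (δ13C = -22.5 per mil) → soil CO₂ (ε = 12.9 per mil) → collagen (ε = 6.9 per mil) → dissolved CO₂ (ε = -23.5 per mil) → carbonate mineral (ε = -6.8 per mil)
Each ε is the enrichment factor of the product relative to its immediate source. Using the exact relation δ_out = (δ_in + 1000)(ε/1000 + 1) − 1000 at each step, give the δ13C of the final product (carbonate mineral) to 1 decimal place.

step 1: δ = (-22.50 + 1000)·(12.9/1000 + 1) − 1000 = -9.89 per mil
step 2: δ = (-9.89 + 1000)·(6.9/1000 + 1) − 1000 = -3.06 per mil
step 3: δ = (-3.06 + 1000)·(-23.5/1000 + 1) − 1000 = -26.49 per mil
step 4: δ = (-26.49 + 1000)·(-6.8/1000 + 1) − 1000 = -33.11 per mil

-33.1 per mil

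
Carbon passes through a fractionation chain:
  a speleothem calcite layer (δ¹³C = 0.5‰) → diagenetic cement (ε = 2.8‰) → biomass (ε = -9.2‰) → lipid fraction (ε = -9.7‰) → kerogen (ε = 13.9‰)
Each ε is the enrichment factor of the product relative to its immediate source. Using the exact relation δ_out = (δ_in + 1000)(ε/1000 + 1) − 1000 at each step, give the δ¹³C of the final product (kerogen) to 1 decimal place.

-1.9‰

step 1: δ = (0.50 + 1000)·(2.8/1000 + 1) − 1000 = 3.30‰
step 2: δ = (3.30 + 1000)·(-9.2/1000 + 1) − 1000 = -5.93‰
step 3: δ = (-5.93 + 1000)·(-9.7/1000 + 1) − 1000 = -15.57‰
step 4: δ = (-15.57 + 1000)·(13.9/1000 + 1) − 1000 = -1.89‰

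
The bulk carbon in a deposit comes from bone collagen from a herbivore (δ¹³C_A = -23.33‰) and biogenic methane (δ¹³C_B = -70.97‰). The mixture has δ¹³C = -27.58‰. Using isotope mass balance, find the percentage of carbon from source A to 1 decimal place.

91.1%

δ_mix = f_A·δ_A + (1 − f_A)·δ_B  ⇒  f_A = (δ_mix − δ_B)/(δ_A − δ_B)
f_A = (-27.58 − (-70.97)) / (-23.33 − (-70.97))
f_A = 43.39 / 47.64 = 0.9108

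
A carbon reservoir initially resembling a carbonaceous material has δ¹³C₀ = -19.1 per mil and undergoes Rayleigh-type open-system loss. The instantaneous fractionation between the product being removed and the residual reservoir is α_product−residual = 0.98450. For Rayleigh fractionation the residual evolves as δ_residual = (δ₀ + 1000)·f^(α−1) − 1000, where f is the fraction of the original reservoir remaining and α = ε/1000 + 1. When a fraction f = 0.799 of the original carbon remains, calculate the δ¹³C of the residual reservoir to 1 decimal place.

Rayleigh residual: δ_res = (δ₀ + 1000)·f^(α−1) − 1000
α − 1 = -0.01550
f^(α−1) = 0.799^(-0.01550) = 1.003484
δ_res = (-19.1 + 1000) × 1.003484 − 1000 = 984.318 − 1000 = -15.68 per mil

-15.7 per mil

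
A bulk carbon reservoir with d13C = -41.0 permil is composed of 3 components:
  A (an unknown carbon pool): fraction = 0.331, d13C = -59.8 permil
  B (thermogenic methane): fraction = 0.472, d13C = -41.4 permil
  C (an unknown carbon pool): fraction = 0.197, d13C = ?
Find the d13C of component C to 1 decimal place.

Isotope mass balance: δ_bulk = Σ fᵢ·δᵢ.
-41.0 = 0.331×(-59.8) + 0.472×(-41.4) + 0.197×δ_C
0.197·δ_C = -41.0 − (-39.335) = -1.665
δ_C = -1.665 / 0.197 = -8.45 permil

-8.5 permil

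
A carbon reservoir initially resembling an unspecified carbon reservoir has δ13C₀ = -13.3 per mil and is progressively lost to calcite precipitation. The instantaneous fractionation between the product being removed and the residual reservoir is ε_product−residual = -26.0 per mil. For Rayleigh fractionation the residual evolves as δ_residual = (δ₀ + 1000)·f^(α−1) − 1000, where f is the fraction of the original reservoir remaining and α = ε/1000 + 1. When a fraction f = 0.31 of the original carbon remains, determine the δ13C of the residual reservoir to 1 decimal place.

17.2 per mil

Rayleigh residual: δ_res = (δ₀ + 1000)·f^(α−1) − 1000
α = ε/1000 + 1 = 0.97400, so α − 1 = -0.02600
f^(α−1) = 0.31^(-0.02600) = 1.030919
δ_res = (-13.3 + 1000) × 1.030919 − 1000 = 1017.208 − 1000 = 17.21 per mil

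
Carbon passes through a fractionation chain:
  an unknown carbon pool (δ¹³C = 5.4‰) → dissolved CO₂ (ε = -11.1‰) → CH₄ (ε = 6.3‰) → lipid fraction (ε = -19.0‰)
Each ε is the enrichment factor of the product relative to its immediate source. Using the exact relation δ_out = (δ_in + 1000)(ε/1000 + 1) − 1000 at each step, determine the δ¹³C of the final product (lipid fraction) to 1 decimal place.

step 1: δ = (5.40 + 1000)·(-11.1/1000 + 1) − 1000 = -5.76‰
step 2: δ = (-5.76 + 1000)·(6.3/1000 + 1) − 1000 = 0.50‰
step 3: δ = (0.50 + 1000)·(-19.0/1000 + 1) − 1000 = -18.51‰

-18.5‰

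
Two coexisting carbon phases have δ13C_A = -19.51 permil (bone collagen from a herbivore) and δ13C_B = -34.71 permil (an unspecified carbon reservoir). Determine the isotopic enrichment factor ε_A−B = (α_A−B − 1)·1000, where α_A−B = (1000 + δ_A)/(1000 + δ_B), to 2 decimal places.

α_A−B = (1000 + -19.51) / (1000 + -34.71) = 980.49 / 965.29 = 1.015747
ε_A−B = (1.015747 − 1) × 1000 = 15.747 permil
(The approximation ε ≈ δ_A − δ_B would give 15.20 permil.)

15.75 permil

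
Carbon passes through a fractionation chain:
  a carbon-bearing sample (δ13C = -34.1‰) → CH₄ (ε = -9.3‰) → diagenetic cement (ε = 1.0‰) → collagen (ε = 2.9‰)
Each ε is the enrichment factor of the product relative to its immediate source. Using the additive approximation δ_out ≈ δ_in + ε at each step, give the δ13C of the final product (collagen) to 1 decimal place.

step 1: δ ≈ -34.1 + (-9.3) = -43.4‰
step 2: δ ≈ -43.4 + (1.0) = -42.4‰
step 3: δ ≈ -42.4 + (2.9) = -39.5‰

-39.5‰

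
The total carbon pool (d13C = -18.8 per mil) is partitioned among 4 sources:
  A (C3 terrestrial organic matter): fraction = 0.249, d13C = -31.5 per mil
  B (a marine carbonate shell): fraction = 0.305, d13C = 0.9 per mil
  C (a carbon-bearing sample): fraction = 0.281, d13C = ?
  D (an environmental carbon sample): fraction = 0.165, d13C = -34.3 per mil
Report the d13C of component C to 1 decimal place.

Isotope mass balance: δ_bulk = Σ fᵢ·δᵢ.
-18.8 = 0.249×(-31.5) + 0.305×(0.9) + 0.281×δ_C + 0.165×(-34.3)
0.281·δ_C = -18.8 − (-13.228) = -5.572
δ_C = -5.572 / 0.281 = -19.83 per mil

-19.8 per mil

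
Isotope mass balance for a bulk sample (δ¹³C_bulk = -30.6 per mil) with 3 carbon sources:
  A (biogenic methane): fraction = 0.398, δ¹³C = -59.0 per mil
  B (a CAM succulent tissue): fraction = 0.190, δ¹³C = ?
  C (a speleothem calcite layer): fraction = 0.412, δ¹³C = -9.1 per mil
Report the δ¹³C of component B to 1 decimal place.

Isotope mass balance: δ_bulk = Σ fᵢ·δᵢ.
-30.6 = 0.398×(-59.0) + 0.190×δ_B + 0.412×(-9.1)
0.190·δ_B = -30.6 − (-27.231) = -3.369
δ_B = -3.369 / 0.190 = -17.73 per mil

-17.7 per mil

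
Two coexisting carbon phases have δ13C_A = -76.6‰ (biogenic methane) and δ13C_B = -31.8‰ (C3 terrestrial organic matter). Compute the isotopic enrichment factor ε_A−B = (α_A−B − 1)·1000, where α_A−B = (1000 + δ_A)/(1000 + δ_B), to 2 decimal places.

-46.27‰

α_A−B = (1000 + -76.6) / (1000 + -31.8) = 923.4 / 968.2 = 0.953729
ε_A−B = (0.953729 − 1) × 1000 = -46.271‰
(The approximation ε ≈ δ_A − δ_B would give -44.8‰.)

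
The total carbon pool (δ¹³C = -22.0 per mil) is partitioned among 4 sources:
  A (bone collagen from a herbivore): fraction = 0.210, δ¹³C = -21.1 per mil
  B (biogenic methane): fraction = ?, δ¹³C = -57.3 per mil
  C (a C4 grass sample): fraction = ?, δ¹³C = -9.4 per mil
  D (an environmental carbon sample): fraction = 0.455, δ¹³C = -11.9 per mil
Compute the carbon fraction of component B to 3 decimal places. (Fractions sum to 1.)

Let f_B and f_C be the unknown fractions; fractions sum to 1 so f_B + f_C = 0.335.
Mass balance: Σ fᵢ·δᵢ = δ_bulk ⇒ f_B·(-57.3) + f_C·(-9.4) = -22.0 − (-9.846) = -12.154
Substitute f_C = 0.335 − f_B:
f_B·(-57.3 − -9.4) = -12.154 − 0.335×(-9.4) = -9.005
f_B = -9.005 / -47.9 = 0.1880

0.188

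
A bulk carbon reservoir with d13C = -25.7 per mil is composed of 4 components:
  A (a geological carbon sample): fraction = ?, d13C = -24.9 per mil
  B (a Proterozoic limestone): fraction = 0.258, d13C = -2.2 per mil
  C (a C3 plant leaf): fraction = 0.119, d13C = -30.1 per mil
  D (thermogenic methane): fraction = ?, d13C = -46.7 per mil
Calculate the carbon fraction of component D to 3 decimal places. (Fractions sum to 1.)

0.277

Let f_D and f_A be the unknown fractions; fractions sum to 1 so f_D + f_A = 0.623.
Mass balance: Σ fᵢ·δᵢ = δ_bulk ⇒ f_D·(-46.7) + f_A·(-24.9) = -25.7 − (-4.149) = -21.550
Substitute f_A = 0.623 − f_D:
f_D·(-46.7 − -24.9) = -21.550 − 0.623×(-24.9) = -6.038
f_D = -6.038 / -21.8 = 0.2770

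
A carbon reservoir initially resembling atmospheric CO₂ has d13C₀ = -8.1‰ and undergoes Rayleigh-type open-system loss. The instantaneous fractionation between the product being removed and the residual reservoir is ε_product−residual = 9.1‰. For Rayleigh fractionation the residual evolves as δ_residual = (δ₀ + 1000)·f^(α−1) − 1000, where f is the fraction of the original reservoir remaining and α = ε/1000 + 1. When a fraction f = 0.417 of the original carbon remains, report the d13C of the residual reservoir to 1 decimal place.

Rayleigh residual: δ_res = (δ₀ + 1000)·f^(α−1) − 1000
α = ε/1000 + 1 = 1.00910, so α − 1 = 0.00910
f^(α−1) = 0.417^(0.00910) = 0.992072
δ_res = (-8.1 + 1000) × 0.992072 − 1000 = 984.036 − 1000 = -15.96‰

-16.0‰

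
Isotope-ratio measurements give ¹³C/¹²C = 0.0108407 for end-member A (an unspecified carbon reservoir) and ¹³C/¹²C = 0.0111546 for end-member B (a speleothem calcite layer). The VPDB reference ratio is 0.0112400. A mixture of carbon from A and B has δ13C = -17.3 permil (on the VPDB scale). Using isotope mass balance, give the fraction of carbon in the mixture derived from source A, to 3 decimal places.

0.347

δ_A = (0.0108407/0.0112400 − 1)×1000 = (0.964475 − 1)×1000 = -35.525 permil
δ_B = (0.0111546/0.0112400 − 1)×1000 = (0.992402 − 1)×1000 = -7.598 permil
f_A = (δ_mix − δ_B)/(δ_A − δ_B) = (-17.3 − (-7.598))/(-35.525 − (-7.598))
f_A = -9.702 / -27.927 = 0.3474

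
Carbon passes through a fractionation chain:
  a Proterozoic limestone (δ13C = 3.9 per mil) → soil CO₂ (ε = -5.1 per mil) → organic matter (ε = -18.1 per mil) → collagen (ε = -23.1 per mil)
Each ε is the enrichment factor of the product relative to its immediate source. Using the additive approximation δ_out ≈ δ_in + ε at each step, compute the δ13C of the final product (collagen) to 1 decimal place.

-42.4 per mil

step 1: δ ≈ 3.9 + (-5.1) = -1.2 per mil
step 2: δ ≈ -1.2 + (-18.1) = -19.3 per mil
step 3: δ ≈ -19.3 + (-23.1) = -42.4 per mil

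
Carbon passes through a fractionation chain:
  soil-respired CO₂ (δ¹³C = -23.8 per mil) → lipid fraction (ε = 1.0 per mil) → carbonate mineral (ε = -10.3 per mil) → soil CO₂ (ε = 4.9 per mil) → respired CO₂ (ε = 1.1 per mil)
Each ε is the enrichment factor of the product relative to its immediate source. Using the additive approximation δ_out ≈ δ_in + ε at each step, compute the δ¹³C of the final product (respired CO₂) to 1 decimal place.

-27.1 per mil

step 1: δ ≈ -23.8 + (1.0) = -22.8 per mil
step 2: δ ≈ -22.8 + (-10.3) = -33.1 per mil
step 3: δ ≈ -33.1 + (4.9) = -28.2 per mil
step 4: δ ≈ -28.2 + (1.1) = -27.1 per mil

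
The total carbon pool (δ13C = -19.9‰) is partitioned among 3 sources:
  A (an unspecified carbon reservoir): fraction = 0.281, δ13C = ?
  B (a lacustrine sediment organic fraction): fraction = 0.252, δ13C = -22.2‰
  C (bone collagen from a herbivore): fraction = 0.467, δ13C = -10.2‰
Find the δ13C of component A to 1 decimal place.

Isotope mass balance: δ_bulk = Σ fᵢ·δᵢ.
-19.9 = 0.281×δ_A + 0.252×(-22.2) + 0.467×(-10.2)
0.281·δ_A = -19.9 − (-10.358) = -9.542
δ_A = -9.542 / 0.281 = -33.96‰

-34.0‰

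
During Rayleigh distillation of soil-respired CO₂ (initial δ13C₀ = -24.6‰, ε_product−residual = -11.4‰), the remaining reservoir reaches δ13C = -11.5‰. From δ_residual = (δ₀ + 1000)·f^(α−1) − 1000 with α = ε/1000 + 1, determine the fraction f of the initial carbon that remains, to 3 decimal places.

0.310

α − 1 = ε/1000 = -0.0114
(δ_res + 1000)/(δ₀ + 1000) = (-11.5 + 1000)/(-24.6 + 1000) = 988.5/975.4 = 1.013430
f = 1.013430^(1/-0.0114) = exp(ln(1.013430)/-0.0114) = exp(0.01334/-0.0114)
f = exp(-1.1703) = 0.3103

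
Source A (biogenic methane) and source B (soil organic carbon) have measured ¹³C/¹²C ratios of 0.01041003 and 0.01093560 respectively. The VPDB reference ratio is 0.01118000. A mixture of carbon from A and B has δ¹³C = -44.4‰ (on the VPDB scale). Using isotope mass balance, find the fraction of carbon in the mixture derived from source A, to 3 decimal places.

0.479

δ_A = (0.01041003/0.01118000 − 1)×1000 = (0.931130 − 1)×1000 = -68.870‰
δ_B = (0.01093560/0.01118000 − 1)×1000 = (0.978140 − 1)×1000 = -21.860‰
f_A = (δ_mix − δ_B)/(δ_A − δ_B) = (-44.4 − (-21.860))/(-68.870 − (-21.860))
f_A = -22.540 / -47.010 = 0.4795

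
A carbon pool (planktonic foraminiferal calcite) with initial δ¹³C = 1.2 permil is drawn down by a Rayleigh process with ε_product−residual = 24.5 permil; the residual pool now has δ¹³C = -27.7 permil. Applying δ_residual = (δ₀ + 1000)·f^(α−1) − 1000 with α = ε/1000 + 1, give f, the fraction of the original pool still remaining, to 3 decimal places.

α − 1 = ε/1000 = 0.0245
(δ_res + 1000)/(δ₀ + 1000) = (-27.7 + 1000)/(1.2 + 1000) = 972.3/1001.2 = 0.971135
f = 0.971135^(1/0.0245) = exp(ln(0.971135)/0.0245) = exp(-0.02929/0.0245)
f = exp(-1.1955) = 0.3025

0.303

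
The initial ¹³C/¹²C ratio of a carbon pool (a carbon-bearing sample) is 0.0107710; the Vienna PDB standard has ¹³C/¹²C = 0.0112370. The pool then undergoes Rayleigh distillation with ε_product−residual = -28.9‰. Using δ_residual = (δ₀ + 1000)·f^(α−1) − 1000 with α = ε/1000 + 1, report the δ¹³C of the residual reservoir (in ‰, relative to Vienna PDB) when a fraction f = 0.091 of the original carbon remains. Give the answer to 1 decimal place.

27.3‰

δ₀ = (0.0107710/0.0112370 − 1)×1000 = (0.958530 − 1)×1000 = -41.470‰
α − 1 = ε/1000 = -0.0289
f^(α−1) = 0.091^(-0.0289) = 1.071726
δ_res = (-41.470 + 1000) × 1.071726 − 1000 = 1027.281 − 1000 = 27.28‰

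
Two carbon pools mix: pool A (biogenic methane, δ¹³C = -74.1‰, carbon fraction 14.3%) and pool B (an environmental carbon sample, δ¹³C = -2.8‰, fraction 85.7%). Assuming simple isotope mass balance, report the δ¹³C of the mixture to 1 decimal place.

δ_mix = f_A·δ_A + f_B·δ_B
δ_mix = 0.143 × (-74.1) + 0.857 × (-2.8)
δ_mix = -10.60 + -2.40 = -13.00‰

-13.0‰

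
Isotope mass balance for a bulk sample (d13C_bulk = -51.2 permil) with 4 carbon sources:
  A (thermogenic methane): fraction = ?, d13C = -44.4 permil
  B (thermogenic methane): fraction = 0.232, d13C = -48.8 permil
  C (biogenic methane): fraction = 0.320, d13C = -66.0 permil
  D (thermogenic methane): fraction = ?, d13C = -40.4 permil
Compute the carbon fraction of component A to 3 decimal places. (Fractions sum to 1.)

0.165

Let f_A and f_D be the unknown fractions; fractions sum to 1 so f_A + f_D = 0.448.
Mass balance: Σ fᵢ·δᵢ = δ_bulk ⇒ f_A·(-44.4) + f_D·(-40.4) = -51.2 − (-32.442) = -18.758
Substitute f_D = 0.448 − f_A:
f_A·(-44.4 − -40.4) = -18.758 − 0.448×(-40.4) = -0.659
f_A = -0.659 / -4.0 = 0.1648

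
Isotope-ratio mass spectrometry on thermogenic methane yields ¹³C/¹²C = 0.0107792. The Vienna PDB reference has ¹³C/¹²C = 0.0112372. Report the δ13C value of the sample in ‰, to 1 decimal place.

-40.8‰

δ13C = (R_sample / R_standard − 1) × 1000
R_sample / R_standard = 0.0107792 / 0.0112372 = 0.959243
δ13C = (0.959243 − 1) × 1000 = -40.76‰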